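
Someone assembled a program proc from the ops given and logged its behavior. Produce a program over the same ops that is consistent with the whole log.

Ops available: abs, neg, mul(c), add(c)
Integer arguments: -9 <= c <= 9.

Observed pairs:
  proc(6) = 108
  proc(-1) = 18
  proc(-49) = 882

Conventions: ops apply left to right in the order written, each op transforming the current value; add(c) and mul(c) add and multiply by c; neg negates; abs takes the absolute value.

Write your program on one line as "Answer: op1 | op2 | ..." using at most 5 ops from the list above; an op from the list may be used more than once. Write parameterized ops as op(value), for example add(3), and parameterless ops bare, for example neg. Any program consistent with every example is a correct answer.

mul(2) | neg | abs | mul(-9) | neg

Check, running the answer program on each example:
  6 -> 12 -> -12 -> 12 -> -108 -> 108
  -1 -> -2 -> 2 -> 2 -> -18 -> 18
  -49 -> -98 -> 98 -> 98 -> -882 -> 882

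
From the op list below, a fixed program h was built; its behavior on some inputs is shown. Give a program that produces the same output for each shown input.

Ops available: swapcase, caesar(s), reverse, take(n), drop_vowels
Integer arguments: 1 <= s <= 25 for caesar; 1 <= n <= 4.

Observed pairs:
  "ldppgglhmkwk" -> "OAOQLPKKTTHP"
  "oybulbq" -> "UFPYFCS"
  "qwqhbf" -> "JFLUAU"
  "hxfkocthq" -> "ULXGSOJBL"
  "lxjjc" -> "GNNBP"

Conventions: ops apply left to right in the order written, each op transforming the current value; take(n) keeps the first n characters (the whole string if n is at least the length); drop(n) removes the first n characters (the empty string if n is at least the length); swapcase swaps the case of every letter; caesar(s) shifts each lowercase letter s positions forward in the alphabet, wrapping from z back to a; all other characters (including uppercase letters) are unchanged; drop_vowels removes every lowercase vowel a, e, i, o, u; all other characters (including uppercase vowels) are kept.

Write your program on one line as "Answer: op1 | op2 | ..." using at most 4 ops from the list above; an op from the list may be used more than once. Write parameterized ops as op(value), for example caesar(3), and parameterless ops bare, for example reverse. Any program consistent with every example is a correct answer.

reverse | caesar(4) | swapcase

Check, running the answer program on each example:
  "ldppgglhmkwk" -> "kwkmhlggppdl" -> "oaoqlpkktthp" -> "OAOQLPKKTTHP"
  "oybulbq" -> "qblubyo" -> "ufpyfcs" -> "UFPYFCS"
  "qwqhbf" -> "fbhqwq" -> "jfluau" -> "JFLUAU"
  "hxfkocthq" -> "qhtcokfxh" -> "ulxgsojbl" -> "ULXGSOJBL"
  "lxjjc" -> "cjjxl" -> "gnnbp" -> "GNNBP"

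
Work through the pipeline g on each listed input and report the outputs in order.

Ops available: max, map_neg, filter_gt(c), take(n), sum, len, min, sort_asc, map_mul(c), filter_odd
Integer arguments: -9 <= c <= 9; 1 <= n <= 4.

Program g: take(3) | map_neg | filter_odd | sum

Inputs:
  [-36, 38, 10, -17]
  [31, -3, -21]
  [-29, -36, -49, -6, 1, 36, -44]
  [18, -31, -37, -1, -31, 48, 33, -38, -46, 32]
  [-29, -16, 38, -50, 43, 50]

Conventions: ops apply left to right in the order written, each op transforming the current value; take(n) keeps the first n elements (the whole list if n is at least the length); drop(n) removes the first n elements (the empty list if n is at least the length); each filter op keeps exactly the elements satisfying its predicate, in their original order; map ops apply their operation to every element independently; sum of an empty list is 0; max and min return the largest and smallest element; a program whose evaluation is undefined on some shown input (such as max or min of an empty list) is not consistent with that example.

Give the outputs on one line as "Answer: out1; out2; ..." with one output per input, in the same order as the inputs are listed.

0; -7; 78; 68; 29

Execution, op by op:
  [-36, 38, 10, -17] -> [-36, 38, 10] -> [36, -38, -10] -> [] -> 0
  [31, -3, -21] -> [31, -3, -21] -> [-31, 3, 21] -> [-31, 3, 21] -> -7
  [-29, -36, -49, -6, 1, 36, -44] -> [-29, -36, -49] -> [29, 36, 49] -> [29, 49] -> 78
  [18, -31, -37, -1, -31, 48, 33, -38, -46, 32] -> [18, -31, -37] -> [-18, 31, 37] -> [31, 37] -> 68
  [-29, -16, 38, -50, 43, 50] -> [-29, -16, 38] -> [29, 16, -38] -> [29] -> 29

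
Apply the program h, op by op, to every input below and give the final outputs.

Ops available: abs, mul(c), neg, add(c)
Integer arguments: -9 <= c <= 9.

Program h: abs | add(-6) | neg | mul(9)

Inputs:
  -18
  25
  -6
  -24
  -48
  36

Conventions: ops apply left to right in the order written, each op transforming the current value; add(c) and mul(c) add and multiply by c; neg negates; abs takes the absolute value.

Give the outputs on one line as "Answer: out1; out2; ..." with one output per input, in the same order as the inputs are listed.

Execution, op by op:
  -18 -> 18 -> 12 -> -12 -> -108
  25 -> 25 -> 19 -> -19 -> -171
  -6 -> 6 -> 0 -> 0 -> 0
  -24 -> 24 -> 18 -> -18 -> -162
  -48 -> 48 -> 42 -> -42 -> -378
  36 -> 36 -> 30 -> -30 -> -270

-108; -171; 0; -162; -378; -270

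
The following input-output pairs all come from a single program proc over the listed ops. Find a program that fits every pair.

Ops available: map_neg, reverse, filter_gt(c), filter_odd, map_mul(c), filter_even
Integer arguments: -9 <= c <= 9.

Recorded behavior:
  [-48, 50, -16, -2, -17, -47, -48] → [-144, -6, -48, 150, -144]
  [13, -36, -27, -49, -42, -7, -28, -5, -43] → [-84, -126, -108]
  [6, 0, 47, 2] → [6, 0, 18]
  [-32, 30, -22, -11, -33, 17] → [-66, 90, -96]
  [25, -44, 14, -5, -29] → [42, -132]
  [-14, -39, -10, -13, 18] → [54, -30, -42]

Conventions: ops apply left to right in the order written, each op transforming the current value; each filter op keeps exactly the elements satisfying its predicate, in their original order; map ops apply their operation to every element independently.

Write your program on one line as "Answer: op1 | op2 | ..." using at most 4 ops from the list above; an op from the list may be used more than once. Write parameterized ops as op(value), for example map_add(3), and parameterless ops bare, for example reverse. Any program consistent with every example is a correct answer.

filter_even | reverse | map_mul(3)

Check, running the answer program on each example:
  [-48, 50, -16, -2, -17, -47, -48] -> [-48, 50, -16, -2, -48] -> [-48, -2, -16, 50, -48] -> [-144, -6, -48, 150, -144]
  [13, -36, -27, -49, -42, -7, -28, -5, -43] -> [-36, -42, -28] -> [-28, -42, -36] -> [-84, -126, -108]
  [6, 0, 47, 2] -> [6, 0, 2] -> [2, 0, 6] -> [6, 0, 18]
  [-32, 30, -22, -11, -33, 17] -> [-32, 30, -22] -> [-22, 30, -32] -> [-66, 90, -96]
  [25, -44, 14, -5, -29] -> [-44, 14] -> [14, -44] -> [42, -132]
  [-14, -39, -10, -13, 18] -> [-14, -10, 18] -> [18, -10, -14] -> [54, -30, -42]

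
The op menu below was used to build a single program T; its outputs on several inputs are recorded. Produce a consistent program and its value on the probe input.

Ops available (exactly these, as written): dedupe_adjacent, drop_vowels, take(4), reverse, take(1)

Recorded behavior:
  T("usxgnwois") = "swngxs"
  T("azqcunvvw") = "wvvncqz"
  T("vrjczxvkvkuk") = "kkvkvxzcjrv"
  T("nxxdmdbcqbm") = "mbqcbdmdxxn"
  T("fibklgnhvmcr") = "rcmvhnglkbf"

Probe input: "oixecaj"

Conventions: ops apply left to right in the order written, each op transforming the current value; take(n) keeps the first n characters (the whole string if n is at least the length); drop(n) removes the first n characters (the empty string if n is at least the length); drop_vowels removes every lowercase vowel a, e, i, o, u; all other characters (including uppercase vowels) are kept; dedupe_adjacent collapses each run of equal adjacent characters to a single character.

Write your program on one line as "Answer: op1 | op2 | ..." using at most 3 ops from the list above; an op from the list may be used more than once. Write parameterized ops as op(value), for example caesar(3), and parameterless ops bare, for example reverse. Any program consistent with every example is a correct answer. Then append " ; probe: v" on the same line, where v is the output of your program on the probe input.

reverse | drop_vowels ; probe: "jcx"

Check, running the answer program on each example:
  "usxgnwois" -> "siowngxsu" -> "swngxs"
  "azqcunvvw" -> "wvvnucqza" -> "wvvncqz"
  "vrjczxvkvkuk" -> "kukvkvxzcjrv" -> "kkvkvxzcjrv"
  "nxxdmdbcqbm" -> "mbqcbdmdxxn" -> "mbqcbdmdxxn"
  "fibklgnhvmcr" -> "rcmvhnglkbif" -> "rcmvhnglkbf"
  probe: "oixecaj" -> "jacexio" -> "jcx"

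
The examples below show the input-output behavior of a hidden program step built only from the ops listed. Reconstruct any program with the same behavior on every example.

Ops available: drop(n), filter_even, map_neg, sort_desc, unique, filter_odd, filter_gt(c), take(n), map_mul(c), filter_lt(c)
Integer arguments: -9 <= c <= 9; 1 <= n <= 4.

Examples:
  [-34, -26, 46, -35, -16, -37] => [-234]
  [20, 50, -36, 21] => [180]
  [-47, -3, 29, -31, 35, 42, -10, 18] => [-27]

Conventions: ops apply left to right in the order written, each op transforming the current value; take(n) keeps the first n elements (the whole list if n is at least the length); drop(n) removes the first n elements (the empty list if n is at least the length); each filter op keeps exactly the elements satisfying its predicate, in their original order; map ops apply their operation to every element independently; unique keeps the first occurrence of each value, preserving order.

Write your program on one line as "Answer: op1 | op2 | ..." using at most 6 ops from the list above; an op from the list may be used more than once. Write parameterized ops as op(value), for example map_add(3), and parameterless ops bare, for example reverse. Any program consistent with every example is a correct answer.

map_mul(9) | take(3) | sort_desc | drop(1) | take(1)

Check, running the answer program on each example:
  [-34, -26, 46, -35, -16, -37] -> [-306, -234, 414, -315, -144, -333] -> [-306, -234, 414] -> [414, -234, -306] -> [-234, -306] -> [-234]
  [20, 50, -36, 21] -> [180, 450, -324, 189] -> [180, 450, -324] -> [450, 180, -324] -> [180, -324] -> [180]
  [-47, -3, 29, -31, 35, 42, -10, 18] -> [-423, -27, 261, -279, 315, 378, -90, 162] -> [-423, -27, 261] -> [261, -27, -423] -> [-27, -423] -> [-27]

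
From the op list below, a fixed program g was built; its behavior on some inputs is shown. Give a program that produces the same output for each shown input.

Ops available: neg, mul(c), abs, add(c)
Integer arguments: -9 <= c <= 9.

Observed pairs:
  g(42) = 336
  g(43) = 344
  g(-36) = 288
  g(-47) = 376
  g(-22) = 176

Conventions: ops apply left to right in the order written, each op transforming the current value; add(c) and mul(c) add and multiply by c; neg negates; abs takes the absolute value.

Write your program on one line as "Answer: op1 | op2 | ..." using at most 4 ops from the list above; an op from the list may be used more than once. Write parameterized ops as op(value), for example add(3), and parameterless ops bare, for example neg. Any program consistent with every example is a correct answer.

neg | abs | mul(-8) | abs

Check, running the answer program on each example:
  42 -> -42 -> 42 -> -336 -> 336
  43 -> -43 -> 43 -> -344 -> 344
  -36 -> 36 -> 36 -> -288 -> 288
  -47 -> 47 -> 47 -> -376 -> 376
  -22 -> 22 -> 22 -> -176 -> 176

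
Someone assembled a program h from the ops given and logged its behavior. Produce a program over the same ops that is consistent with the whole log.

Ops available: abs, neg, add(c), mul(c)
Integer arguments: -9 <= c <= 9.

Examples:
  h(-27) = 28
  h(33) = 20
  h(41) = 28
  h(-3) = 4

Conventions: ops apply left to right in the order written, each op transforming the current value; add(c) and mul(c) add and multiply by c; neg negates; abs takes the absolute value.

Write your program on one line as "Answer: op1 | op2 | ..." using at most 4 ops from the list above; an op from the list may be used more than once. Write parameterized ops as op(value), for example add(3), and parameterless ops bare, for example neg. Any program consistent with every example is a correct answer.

add(-7) | abs | add(-6)

Check, running the answer program on each example:
  -27 -> -34 -> 34 -> 28
  33 -> 26 -> 26 -> 20
  41 -> 34 -> 34 -> 28
  -3 -> -10 -> 10 -> 4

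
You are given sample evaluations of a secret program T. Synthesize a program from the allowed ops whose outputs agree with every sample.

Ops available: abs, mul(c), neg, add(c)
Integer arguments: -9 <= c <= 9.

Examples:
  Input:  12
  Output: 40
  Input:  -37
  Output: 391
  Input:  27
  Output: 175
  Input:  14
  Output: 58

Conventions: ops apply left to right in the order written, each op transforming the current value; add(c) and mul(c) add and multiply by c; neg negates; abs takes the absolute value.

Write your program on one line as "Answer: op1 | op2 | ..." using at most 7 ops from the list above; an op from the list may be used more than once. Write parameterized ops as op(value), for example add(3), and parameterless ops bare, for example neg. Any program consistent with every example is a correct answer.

add(1) | neg | add(8) | mul(-9) | abs | add(-5)

Check, running the answer program on each example:
  12 -> 13 -> -13 -> -5 -> 45 -> 45 -> 40
  -37 -> -36 -> 36 -> 44 -> -396 -> 396 -> 391
  27 -> 28 -> -28 -> -20 -> 180 -> 180 -> 175
  14 -> 15 -> -15 -> -7 -> 63 -> 63 -> 58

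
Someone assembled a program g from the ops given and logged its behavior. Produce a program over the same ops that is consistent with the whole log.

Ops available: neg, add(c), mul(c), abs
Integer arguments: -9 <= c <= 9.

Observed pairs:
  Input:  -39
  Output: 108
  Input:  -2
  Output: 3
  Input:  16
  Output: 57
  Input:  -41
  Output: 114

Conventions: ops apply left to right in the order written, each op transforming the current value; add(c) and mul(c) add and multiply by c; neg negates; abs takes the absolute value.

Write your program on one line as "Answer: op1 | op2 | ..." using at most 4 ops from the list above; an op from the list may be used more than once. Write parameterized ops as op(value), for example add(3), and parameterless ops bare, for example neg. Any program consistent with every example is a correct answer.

neg | add(-3) | mul(3) | abs

Check, running the answer program on each example:
  -39 -> 39 -> 36 -> 108 -> 108
  -2 -> 2 -> -1 -> -3 -> 3
  16 -> -16 -> -19 -> -57 -> 57
  -41 -> 41 -> 38 -> 114 -> 114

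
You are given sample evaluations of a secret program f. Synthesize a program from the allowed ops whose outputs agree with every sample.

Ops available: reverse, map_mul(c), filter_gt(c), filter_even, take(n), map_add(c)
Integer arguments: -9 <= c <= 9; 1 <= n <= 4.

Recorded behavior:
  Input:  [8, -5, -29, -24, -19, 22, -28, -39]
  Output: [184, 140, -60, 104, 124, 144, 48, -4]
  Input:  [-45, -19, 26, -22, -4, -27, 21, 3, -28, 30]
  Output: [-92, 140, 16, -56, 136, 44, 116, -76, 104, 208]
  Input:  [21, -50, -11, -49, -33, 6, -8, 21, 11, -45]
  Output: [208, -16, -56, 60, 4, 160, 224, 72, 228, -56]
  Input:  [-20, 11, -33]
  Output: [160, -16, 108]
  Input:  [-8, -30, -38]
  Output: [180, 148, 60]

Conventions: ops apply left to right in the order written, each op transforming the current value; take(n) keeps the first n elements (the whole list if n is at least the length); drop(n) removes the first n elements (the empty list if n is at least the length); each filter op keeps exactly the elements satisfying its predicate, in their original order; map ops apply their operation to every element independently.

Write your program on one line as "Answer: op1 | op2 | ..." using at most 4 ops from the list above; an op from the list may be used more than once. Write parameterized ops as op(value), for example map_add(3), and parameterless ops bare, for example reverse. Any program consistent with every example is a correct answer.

map_add(-7) | reverse | map_mul(-4)

Check, running the answer program on each example:
  [8, -5, -29, -24, -19, 22, -28, -39] -> [1, -12, -36, -31, -26, 15, -35, -46] -> [-46, -35, 15, -26, -31, -36, -12, 1] -> [184, 140, -60, 104, 124, 144, 48, -4]
  [-45, -19, 26, -22, -4, -27, 21, 3, -28, 30] -> [-52, -26, 19, -29, -11, -34, 14, -4, -35, 23] -> [23, -35, -4, 14, -34, -11, -29, 19, -26, -52] -> [-92, 140, 16, -56, 136, 44, 116, -76, 104, 208]
  [21, -50, -11, -49, -33, 6, -8, 21, 11, -45] -> [14, -57, -18, -56, -40, -1, -15, 14, 4, -52] -> [-52, 4, 14, -15, -1, -40, -56, -18, -57, 14] -> [208, -16, -56, 60, 4, 160, 224, 72, 228, -56]
  [-20, 11, -33] -> [-27, 4, -40] -> [-40, 4, -27] -> [160, -16, 108]
  [-8, -30, -38] -> [-15, -37, -45] -> [-45, -37, -15] -> [180, 148, 60]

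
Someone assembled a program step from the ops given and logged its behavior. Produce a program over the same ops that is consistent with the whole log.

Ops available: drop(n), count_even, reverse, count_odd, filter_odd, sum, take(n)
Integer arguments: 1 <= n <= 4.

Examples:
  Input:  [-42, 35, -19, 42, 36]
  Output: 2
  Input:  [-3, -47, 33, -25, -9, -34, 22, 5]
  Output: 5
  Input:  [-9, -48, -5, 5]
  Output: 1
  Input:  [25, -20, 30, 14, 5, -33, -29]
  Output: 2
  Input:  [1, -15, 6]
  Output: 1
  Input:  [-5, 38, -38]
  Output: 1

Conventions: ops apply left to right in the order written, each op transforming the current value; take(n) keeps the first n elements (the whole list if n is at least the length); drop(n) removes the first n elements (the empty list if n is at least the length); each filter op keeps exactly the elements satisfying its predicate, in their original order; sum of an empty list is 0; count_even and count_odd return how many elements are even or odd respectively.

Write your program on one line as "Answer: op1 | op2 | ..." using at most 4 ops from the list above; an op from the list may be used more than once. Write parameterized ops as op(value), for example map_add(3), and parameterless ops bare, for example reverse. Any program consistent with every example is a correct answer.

reverse | drop(2) | count_odd

Check, running the answer program on each example:
  [-42, 35, -19, 42, 36] -> [36, 42, -19, 35, -42] -> [-19, 35, -42] -> 2
  [-3, -47, 33, -25, -9, -34, 22, 5] -> [5, 22, -34, -9, -25, 33, -47, -3] -> [-34, -9, -25, 33, -47, -3] -> 5
  [-9, -48, -5, 5] -> [5, -5, -48, -9] -> [-48, -9] -> 1
  [25, -20, 30, 14, 5, -33, -29] -> [-29, -33, 5, 14, 30, -20, 25] -> [5, 14, 30, -20, 25] -> 2
  [1, -15, 6] -> [6, -15, 1] -> [1] -> 1
  [-5, 38, -38] -> [-38, 38, -5] -> [-5] -> 1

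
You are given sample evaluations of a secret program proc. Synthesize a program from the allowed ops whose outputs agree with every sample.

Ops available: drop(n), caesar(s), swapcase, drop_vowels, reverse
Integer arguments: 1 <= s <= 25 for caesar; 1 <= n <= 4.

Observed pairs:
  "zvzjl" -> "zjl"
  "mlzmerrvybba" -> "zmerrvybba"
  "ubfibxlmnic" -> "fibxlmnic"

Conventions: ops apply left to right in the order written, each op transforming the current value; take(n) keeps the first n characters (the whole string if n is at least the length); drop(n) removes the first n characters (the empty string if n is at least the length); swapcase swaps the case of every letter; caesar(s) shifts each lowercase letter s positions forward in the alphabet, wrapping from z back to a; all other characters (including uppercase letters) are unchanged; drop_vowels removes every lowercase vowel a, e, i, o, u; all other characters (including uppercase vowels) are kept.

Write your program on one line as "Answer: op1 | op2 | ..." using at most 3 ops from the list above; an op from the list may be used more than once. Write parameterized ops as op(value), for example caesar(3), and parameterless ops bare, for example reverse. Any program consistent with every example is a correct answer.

swapcase | drop(2) | swapcase

Check, running the answer program on each example:
  "zvzjl" -> "ZVZJL" -> "ZJL" -> "zjl"
  "mlzmerrvybba" -> "MLZMERRVYBBA" -> "ZMERRVYBBA" -> "zmerrvybba"
  "ubfibxlmnic" -> "UBFIBXLMNIC" -> "FIBXLMNIC" -> "fibxlmnic"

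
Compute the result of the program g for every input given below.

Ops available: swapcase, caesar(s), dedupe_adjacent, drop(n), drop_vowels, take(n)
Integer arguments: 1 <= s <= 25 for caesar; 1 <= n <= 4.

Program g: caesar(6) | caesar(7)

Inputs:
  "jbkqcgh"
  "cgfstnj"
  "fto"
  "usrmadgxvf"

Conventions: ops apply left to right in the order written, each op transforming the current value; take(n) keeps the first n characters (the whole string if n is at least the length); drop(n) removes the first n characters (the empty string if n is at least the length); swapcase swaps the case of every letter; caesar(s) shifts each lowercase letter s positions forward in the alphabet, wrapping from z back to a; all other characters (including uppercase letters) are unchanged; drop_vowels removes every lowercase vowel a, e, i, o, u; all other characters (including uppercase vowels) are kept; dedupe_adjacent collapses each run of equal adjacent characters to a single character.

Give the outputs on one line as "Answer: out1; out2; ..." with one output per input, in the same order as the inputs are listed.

Execution, op by op:
  "jbkqcgh" -> "phqwimn" -> "woxdptu"
  "cgfstnj" -> "imlyztp" -> "ptsfgaw"
  "fto" -> "lzu" -> "sgb"
  "usrmadgxvf" -> "ayxsgjmdbl" -> "hfeznqtkis"

"woxdptu"; "ptsfgaw"; "sgb"; "hfeznqtkis"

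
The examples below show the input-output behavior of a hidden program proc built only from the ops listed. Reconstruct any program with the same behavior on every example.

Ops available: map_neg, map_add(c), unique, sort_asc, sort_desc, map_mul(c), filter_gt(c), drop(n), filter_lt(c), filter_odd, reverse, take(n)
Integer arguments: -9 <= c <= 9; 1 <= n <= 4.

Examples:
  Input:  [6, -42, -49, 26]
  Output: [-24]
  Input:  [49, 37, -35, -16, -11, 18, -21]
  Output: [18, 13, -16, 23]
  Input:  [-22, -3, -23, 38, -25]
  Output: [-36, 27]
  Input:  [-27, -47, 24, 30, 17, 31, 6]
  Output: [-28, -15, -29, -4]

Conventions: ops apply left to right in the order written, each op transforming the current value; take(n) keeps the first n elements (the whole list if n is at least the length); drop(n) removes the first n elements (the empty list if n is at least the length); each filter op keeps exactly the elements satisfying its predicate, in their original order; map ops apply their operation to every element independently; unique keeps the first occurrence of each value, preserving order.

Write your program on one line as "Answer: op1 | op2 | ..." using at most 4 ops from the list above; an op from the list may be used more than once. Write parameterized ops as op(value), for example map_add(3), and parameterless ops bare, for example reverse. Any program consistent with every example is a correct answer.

map_mul(-1) | map_add(2) | drop(3)

Check, running the answer program on each example:
  [6, -42, -49, 26] -> [-6, 42, 49, -26] -> [-4, 44, 51, -24] -> [-24]
  [49, 37, -35, -16, -11, 18, -21] -> [-49, -37, 35, 16, 11, -18, 21] -> [-47, -35, 37, 18, 13, -16, 23] -> [18, 13, -16, 23]
  [-22, -3, -23, 38, -25] -> [22, 3, 23, -38, 25] -> [24, 5, 25, -36, 27] -> [-36, 27]
  [-27, -47, 24, 30, 17, 31, 6] -> [27, 47, -24, -30, -17, -31, -6] -> [29, 49, -22, -28, -15, -29, -4] -> [-28, -15, -29, -4]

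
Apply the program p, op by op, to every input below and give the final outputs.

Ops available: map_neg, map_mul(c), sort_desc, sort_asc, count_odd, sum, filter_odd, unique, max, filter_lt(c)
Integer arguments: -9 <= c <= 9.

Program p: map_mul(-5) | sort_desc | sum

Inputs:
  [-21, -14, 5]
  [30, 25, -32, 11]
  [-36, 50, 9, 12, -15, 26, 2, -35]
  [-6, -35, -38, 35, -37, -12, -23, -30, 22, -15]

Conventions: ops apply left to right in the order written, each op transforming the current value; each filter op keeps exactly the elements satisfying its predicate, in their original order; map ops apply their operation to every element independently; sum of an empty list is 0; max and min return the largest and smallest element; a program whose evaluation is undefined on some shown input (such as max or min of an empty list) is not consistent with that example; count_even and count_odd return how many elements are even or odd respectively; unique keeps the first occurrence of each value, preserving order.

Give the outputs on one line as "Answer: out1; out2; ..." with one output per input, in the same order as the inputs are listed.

150; -170; -65; 695

Execution, op by op:
  [-21, -14, 5] -> [105, 70, -25] -> [105, 70, -25] -> 150
  [30, 25, -32, 11] -> [-150, -125, 160, -55] -> [160, -55, -125, -150] -> -170
  [-36, 50, 9, 12, -15, 26, 2, -35] -> [180, -250, -45, -60, 75, -130, -10, 175] -> [180, 175, 75, -10, -45, -60, -130, -250] -> -65
  [-6, -35, -38, 35, -37, -12, -23, -30, 22, -15] -> [30, 175, 190, -175, 185, 60, 115, 150, -110, 75] -> [190, 185, 175, 150, 115, 75, 60, 30, -110, -175] -> 695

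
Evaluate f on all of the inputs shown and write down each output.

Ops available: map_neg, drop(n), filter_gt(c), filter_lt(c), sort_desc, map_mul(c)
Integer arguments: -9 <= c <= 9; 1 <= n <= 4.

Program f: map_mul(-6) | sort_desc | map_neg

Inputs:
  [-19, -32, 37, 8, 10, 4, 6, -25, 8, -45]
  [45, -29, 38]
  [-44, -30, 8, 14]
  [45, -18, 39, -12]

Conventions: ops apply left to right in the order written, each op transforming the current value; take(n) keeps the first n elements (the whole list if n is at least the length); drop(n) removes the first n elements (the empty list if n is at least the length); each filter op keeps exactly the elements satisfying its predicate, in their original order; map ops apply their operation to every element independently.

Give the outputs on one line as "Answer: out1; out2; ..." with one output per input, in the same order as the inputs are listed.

[-270, -192, -150, -114, 24, 36, 48, 48, 60, 222]; [-174, 228, 270]; [-264, -180, 48, 84]; [-108, -72, 234, 270]

Execution, op by op:
  [-19, -32, 37, 8, 10, 4, 6, -25, 8, -45] -> [114, 192, -222, -48, -60, -24, -36, 150, -48, 270] -> [270, 192, 150, 114, -24, -36, -48, -48, -60, -222] -> [-270, -192, -150, -114, 24, 36, 48, 48, 60, 222]
  [45, -29, 38] -> [-270, 174, -228] -> [174, -228, -270] -> [-174, 228, 270]
  [-44, -30, 8, 14] -> [264, 180, -48, -84] -> [264, 180, -48, -84] -> [-264, -180, 48, 84]
  [45, -18, 39, -12] -> [-270, 108, -234, 72] -> [108, 72, -234, -270] -> [-108, -72, 234, 270]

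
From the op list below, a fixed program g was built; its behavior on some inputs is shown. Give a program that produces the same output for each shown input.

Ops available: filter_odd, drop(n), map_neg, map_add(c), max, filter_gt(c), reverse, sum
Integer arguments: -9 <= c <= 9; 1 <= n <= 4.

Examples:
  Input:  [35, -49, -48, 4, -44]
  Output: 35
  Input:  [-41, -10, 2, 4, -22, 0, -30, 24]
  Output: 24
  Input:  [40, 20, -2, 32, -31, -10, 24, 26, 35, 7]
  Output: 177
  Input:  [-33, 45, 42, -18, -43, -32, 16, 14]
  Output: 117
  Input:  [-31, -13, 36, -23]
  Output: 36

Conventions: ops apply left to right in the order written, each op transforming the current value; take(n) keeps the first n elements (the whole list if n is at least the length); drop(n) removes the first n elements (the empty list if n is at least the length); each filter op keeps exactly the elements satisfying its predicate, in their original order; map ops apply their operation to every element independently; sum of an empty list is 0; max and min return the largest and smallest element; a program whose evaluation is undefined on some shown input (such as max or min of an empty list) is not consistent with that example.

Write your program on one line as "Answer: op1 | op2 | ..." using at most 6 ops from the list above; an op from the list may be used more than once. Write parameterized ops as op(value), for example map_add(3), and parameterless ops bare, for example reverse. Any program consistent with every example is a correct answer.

reverse | filter_gt(-7) | reverse | filter_gt(-1) | filter_gt(9) | sum

Check, running the answer program on each example:
  [35, -49, -48, 4, -44] -> [-44, 4, -48, -49, 35] -> [4, 35] -> [35, 4] -> [35, 4] -> [35] -> 35
  [-41, -10, 2, 4, -22, 0, -30, 24] -> [24, -30, 0, -22, 4, 2, -10, -41] -> [24, 0, 4, 2] -> [2, 4, 0, 24] -> [2, 4, 0, 24] -> [24] -> 24
  [40, 20, -2, 32, -31, -10, 24, 26, 35, 7] -> [7, 35, 26, 24, -10, -31, 32, -2, 20, 40] -> [7, 35, 26, 24, 32, -2, 20, 40] -> [40, 20, -2, 32, 24, 26, 35, 7] -> [40, 20, 32, 24, 26, 35, 7] -> [40, 20, 32, 24, 26, 35] -> 177
  [-33, 45, 42, -18, -43, -32, 16, 14] -> [14, 16, -32, -43, -18, 42, 45, -33] -> [14, 16, 42, 45] -> [45, 42, 16, 14] -> [45, 42, 16, 14] -> [45, 42, 16, 14] -> 117
  [-31, -13, 36, -23] -> [-23, 36, -13, -31] -> [36] -> [36] -> [36] -> [36] -> 36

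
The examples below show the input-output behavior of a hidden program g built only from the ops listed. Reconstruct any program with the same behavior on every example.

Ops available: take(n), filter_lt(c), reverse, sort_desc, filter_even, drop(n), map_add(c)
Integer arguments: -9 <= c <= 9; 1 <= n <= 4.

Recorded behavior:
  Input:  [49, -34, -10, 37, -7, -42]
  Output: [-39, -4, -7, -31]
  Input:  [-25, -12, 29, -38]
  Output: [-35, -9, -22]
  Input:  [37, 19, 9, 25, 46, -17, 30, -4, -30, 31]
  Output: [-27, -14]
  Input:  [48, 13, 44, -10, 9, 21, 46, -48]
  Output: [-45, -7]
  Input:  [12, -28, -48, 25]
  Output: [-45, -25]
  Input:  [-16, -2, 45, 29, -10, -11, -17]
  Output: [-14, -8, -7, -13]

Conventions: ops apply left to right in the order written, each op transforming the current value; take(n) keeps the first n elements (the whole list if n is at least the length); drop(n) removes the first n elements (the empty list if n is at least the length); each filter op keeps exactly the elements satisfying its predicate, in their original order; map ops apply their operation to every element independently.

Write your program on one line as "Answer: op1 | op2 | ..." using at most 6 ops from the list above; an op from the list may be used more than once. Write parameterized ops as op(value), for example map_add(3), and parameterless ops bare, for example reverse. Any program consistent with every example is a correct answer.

filter_lt(-1) | reverse | map_add(-1) | filter_lt(-6) | map_add(4)

Check, running the answer program on each example:
  [49, -34, -10, 37, -7, -42] -> [-34, -10, -7, -42] -> [-42, -7, -10, -34] -> [-43, -8, -11, -35] -> [-43, -8, -11, -35] -> [-39, -4, -7, -31]
  [-25, -12, 29, -38] -> [-25, -12, -38] -> [-38, -12, -25] -> [-39, -13, -26] -> [-39, -13, -26] -> [-35, -9, -22]
  [37, 19, 9, 25, 46, -17, 30, -4, -30, 31] -> [-17, -4, -30] -> [-30, -4, -17] -> [-31, -5, -18] -> [-31, -18] -> [-27, -14]
  [48, 13, 44, -10, 9, 21, 46, -48] -> [-10, -48] -> [-48, -10] -> [-49, -11] -> [-49, -11] -> [-45, -7]
  [12, -28, -48, 25] -> [-28, -48] -> [-48, -28] -> [-49, -29] -> [-49, -29] -> [-45, -25]
  [-16, -2, 45, 29, -10, -11, -17] -> [-16, -2, -10, -11, -17] -> [-17, -11, -10, -2, -16] -> [-18, -12, -11, -3, -17] -> [-18, -12, -11, -17] -> [-14, -8, -7, -13]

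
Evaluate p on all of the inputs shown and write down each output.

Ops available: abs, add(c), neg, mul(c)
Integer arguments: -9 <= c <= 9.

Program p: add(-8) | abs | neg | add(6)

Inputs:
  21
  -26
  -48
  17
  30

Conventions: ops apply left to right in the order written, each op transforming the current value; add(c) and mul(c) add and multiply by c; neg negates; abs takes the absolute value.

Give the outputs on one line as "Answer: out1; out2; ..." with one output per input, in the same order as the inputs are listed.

-7; -28; -50; -3; -16

Execution, op by op:
  21 -> 13 -> 13 -> -13 -> -7
  -26 -> -34 -> 34 -> -34 -> -28
  -48 -> -56 -> 56 -> -56 -> -50
  17 -> 9 -> 9 -> -9 -> -3
  30 -> 22 -> 22 -> -22 -> -16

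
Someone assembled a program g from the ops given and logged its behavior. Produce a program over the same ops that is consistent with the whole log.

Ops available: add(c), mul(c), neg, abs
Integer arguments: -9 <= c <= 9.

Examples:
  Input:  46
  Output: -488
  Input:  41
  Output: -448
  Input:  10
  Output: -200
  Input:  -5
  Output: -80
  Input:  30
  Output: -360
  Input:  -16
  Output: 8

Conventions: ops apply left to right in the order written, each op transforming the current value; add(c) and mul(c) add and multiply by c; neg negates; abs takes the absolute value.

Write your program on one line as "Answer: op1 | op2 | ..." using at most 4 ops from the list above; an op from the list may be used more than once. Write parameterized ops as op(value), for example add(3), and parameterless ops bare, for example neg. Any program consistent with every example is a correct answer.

add(9) | add(6) | mul(-8)

Check, running the answer program on each example:
  46 -> 55 -> 61 -> -488
  41 -> 50 -> 56 -> -448
  10 -> 19 -> 25 -> -200
  -5 -> 4 -> 10 -> -80
  30 -> 39 -> 45 -> -360
  -16 -> -7 -> -1 -> 8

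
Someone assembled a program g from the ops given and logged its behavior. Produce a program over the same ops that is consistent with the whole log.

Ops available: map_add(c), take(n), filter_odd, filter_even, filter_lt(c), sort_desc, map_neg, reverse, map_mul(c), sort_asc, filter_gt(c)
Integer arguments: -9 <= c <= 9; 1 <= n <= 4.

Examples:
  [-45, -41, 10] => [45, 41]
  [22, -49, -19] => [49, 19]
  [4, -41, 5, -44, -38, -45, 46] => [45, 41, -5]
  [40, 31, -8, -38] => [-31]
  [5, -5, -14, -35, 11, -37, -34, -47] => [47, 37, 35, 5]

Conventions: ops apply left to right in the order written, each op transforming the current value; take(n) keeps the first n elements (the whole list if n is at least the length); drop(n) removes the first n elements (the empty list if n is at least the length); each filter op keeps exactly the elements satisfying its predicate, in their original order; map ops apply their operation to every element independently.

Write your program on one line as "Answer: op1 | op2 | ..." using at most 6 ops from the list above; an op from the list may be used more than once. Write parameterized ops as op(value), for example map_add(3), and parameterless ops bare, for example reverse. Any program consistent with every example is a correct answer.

map_neg | filter_odd | reverse | sort_desc | take(4)

Check, running the answer program on each example:
  [-45, -41, 10] -> [45, 41, -10] -> [45, 41] -> [41, 45] -> [45, 41] -> [45, 41]
  [22, -49, -19] -> [-22, 49, 19] -> [49, 19] -> [19, 49] -> [49, 19] -> [49, 19]
  [4, -41, 5, -44, -38, -45, 46] -> [-4, 41, -5, 44, 38, 45, -46] -> [41, -5, 45] -> [45, -5, 41] -> [45, 41, -5] -> [45, 41, -5]
  [40, 31, -8, -38] -> [-40, -31, 8, 38] -> [-31] -> [-31] -> [-31] -> [-31]
  [5, -5, -14, -35, 11, -37, -34, -47] -> [-5, 5, 14, 35, -11, 37, 34, 47] -> [-5, 5, 35, -11, 37, 47] -> [47, 37, -11, 35, 5, -5] -> [47, 37, 35, 5, -5, -11] -> [47, 37, 35, 5]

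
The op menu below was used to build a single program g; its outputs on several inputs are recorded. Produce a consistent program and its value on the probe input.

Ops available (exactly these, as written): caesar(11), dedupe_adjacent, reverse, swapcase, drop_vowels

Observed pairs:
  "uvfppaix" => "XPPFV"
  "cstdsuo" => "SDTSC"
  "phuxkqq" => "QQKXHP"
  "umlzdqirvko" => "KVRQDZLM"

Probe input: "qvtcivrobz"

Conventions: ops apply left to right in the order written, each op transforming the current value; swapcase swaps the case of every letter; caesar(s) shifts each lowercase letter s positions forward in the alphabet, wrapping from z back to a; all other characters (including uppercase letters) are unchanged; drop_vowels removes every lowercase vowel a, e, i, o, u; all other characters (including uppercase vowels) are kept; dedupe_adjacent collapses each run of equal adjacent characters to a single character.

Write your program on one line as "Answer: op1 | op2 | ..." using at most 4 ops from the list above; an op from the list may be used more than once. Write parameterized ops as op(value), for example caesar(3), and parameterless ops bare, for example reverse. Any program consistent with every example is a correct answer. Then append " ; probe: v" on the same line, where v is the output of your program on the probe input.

drop_vowels | reverse | swapcase ; probe: "ZBRVCTVQ"

Check, running the answer program on each example:
  "uvfppaix" -> "vfppx" -> "xppfv" -> "XPPFV"
  "cstdsuo" -> "cstds" -> "sdtsc" -> "SDTSC"
  "phuxkqq" -> "phxkqq" -> "qqkxhp" -> "QQKXHP"
  "umlzdqirvko" -> "mlzdqrvk" -> "kvrqdzlm" -> "KVRQDZLM"
  probe: "qvtcivrobz" -> "qvtcvrbz" -> "zbrvctvq" -> "ZBRVCTVQ"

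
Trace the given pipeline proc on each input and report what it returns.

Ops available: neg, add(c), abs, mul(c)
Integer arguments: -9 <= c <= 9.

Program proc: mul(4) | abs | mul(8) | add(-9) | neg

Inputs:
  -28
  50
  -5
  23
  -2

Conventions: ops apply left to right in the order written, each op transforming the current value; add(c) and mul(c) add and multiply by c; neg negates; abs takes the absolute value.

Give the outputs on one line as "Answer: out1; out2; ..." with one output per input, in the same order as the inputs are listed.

Execution, op by op:
  -28 -> -112 -> 112 -> 896 -> 887 -> -887
  50 -> 200 -> 200 -> 1600 -> 1591 -> -1591
  -5 -> -20 -> 20 -> 160 -> 151 -> -151
  23 -> 92 -> 92 -> 736 -> 727 -> -727
  -2 -> -8 -> 8 -> 64 -> 55 -> -55

-887; -1591; -151; -727; -55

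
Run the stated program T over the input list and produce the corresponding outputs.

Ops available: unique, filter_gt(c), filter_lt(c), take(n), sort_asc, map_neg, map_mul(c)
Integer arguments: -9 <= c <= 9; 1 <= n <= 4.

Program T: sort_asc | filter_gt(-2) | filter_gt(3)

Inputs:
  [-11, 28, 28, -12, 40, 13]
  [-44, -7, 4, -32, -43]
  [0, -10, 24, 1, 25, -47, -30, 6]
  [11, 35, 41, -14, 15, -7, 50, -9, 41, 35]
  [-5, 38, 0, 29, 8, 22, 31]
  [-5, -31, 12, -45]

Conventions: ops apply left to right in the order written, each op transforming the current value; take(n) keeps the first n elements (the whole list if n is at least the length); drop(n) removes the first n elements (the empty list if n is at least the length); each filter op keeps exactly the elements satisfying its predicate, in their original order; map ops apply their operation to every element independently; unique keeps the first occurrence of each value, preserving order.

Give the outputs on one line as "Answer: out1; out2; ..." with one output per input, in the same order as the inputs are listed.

[13, 28, 28, 40]; [4]; [6, 24, 25]; [11, 15, 35, 35, 41, 41, 50]; [8, 22, 29, 31, 38]; [12]

Execution, op by op:
  [-11, 28, 28, -12, 40, 13] -> [-12, -11, 13, 28, 28, 40] -> [13, 28, 28, 40] -> [13, 28, 28, 40]
  [-44, -7, 4, -32, -43] -> [-44, -43, -32, -7, 4] -> [4] -> [4]
  [0, -10, 24, 1, 25, -47, -30, 6] -> [-47, -30, -10, 0, 1, 6, 24, 25] -> [0, 1, 6, 24, 25] -> [6, 24, 25]
  [11, 35, 41, -14, 15, -7, 50, -9, 41, 35] -> [-14, -9, -7, 11, 15, 35, 35, 41, 41, 50] -> [11, 15, 35, 35, 41, 41, 50] -> [11, 15, 35, 35, 41, 41, 50]
  [-5, 38, 0, 29, 8, 22, 31] -> [-5, 0, 8, 22, 29, 31, 38] -> [0, 8, 22, 29, 31, 38] -> [8, 22, 29, 31, 38]
  [-5, -31, 12, -45] -> [-45, -31, -5, 12] -> [12] -> [12]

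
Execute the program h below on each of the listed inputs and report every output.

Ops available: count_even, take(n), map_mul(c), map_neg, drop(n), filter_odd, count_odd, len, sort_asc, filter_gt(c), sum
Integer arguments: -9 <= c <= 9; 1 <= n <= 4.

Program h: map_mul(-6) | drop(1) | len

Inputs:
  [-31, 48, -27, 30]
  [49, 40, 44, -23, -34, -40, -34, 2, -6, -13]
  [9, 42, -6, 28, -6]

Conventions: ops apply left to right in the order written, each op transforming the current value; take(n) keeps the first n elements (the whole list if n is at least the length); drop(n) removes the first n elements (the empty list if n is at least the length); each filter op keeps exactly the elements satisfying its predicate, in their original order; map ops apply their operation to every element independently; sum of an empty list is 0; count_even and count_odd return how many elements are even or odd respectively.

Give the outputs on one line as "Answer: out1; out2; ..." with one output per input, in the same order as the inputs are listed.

Execution, op by op:
  [-31, 48, -27, 30] -> [186, -288, 162, -180] -> [-288, 162, -180] -> 3
  [49, 40, 44, -23, -34, -40, -34, 2, -6, -13] -> [-294, -240, -264, 138, 204, 240, 204, -12, 36, 78] -> [-240, -264, 138, 204, 240, 204, -12, 36, 78] -> 9
  [9, 42, -6, 28, -6] -> [-54, -252, 36, -168, 36] -> [-252, 36, -168, 36] -> 4

3; 9; 4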